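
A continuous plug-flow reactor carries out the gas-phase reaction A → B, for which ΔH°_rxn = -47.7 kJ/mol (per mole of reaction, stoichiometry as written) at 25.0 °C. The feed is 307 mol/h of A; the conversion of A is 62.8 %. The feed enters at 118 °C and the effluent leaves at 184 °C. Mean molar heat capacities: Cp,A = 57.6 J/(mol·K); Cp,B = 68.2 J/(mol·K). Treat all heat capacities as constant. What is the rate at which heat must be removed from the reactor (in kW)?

Q_out = 2.14 kW

Extent of reaction ξ = 0.628 × 307 = 192.8 mol/h
Reaction term: ξ·ΔH°_rxn = 192.8 × -47.7 = -9196.4 kJ/h
Sensible, feed 118→25 °C: -1644.5 kJ/h
Outlet flows (mol/h): A 114.2, B 192.8
Sensible, products 25→184 °C: 3136.6 kJ/h
Q = ΔH = -7704.3 kJ/h = -2.1401 kW
Heat removed = 2.1401 kW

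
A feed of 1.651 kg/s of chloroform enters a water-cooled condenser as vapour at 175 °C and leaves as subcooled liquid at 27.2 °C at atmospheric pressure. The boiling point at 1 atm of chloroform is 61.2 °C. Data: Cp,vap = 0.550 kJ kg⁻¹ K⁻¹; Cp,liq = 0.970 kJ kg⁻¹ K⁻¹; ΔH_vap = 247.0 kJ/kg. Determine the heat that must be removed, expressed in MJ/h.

Q_c = 2040 MJ/h

vapour 175→61.2 °C: -62.59 kJ/kg
condensation at 61.2 °C: -247 kJ/kg
liquid 61.2→27.2 °C: -32.98 kJ/kg
Δh = -62.59 + -247 + -32.98 = -342.57 kJ/kg
Q = ṁ·Δh = 1.651 kg/s × -342.57 kJ/kg = -565.58 kJ/s
|Q| = 565.58 kW = 2036.1 MJ/h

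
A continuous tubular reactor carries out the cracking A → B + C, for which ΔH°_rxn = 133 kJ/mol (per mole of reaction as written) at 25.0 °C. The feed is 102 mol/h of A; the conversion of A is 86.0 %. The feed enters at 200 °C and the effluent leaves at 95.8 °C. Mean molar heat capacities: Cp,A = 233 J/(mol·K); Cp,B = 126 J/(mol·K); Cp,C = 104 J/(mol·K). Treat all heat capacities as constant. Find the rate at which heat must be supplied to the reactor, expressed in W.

Q_in = 2550 W

Extent of reaction ξ = 0.860 × 102 = 87.72 mol/h
Reaction term: ξ·ΔH°_rxn = 87.72 × 133 = 11667 kJ/h
Sensible, feed 200→25 °C: -4159.1 kJ/h
Outlet flows (mol/h): A 14.28, B 87.72, C 87.72
Sensible, products 25→95.8 °C: 1664 kJ/h
Q = ΔH = 9171.7 kJ/h = 2.5477 kW
Heat supplied = 2547.7 W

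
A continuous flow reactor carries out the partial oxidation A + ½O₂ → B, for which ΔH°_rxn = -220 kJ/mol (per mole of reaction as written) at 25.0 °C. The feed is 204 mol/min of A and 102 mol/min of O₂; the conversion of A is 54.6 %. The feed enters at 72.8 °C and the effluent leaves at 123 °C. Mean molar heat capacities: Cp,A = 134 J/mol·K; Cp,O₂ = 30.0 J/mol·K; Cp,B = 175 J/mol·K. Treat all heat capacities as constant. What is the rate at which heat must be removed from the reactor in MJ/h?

Extent of reaction ξ = 0.546 × 204 = 111.38 mol/min
Reaction term: ξ·ΔH°_rxn = 111.38 × -220 = -24504 kJ/min
Sensible, feed 72.8→25 °C: -1452.9 kJ/min
Outlet flows (mol/min): A 92.616, O₂ 46.308, B 111.38
Sensible, products 25→123 °C: 3262.6 kJ/min
Q = ΔH = -22695 kJ/min = -378.25 kW
Heat removed = 1361.7 MJ/h

Q_out = 1360 MJ/h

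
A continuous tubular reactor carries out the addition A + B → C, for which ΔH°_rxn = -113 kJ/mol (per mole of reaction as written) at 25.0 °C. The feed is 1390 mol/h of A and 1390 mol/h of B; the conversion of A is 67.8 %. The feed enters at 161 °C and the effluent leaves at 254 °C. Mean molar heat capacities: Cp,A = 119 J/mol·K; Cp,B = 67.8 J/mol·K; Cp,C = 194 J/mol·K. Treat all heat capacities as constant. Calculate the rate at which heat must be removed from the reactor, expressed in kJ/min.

Extent of reaction ξ = 0.678 × 1390 = 942.42 mol/h
Reaction term: ξ·ΔH°_rxn = 942.42 × -113 = -106490 kJ/h
Sensible, feed 161→25 °C: -35313 kJ/h
Outlet flows (mol/h): A 447.58, B 447.58, C 942.42
Sensible, products 25→254 °C: 61014 kJ/h
Q = ΔH = -80792 kJ/h = -22.442 kW
Heat removed = 1346.5 kJ/min

Q_out = 1350 kJ/min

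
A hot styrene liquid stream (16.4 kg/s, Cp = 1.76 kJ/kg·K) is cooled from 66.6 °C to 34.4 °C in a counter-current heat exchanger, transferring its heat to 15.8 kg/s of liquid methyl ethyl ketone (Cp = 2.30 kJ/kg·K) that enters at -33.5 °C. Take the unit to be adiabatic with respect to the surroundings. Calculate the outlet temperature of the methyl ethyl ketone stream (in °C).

T_c,out = -7.92 °C

Heat released by hot stream: Q = 16.4 × 1.76 × (66.6 − 34.4) = 929.42 kJ/s
Energy balance on cold side (adiabatic exchanger): Q = ṁ_c·Cp_c·(T_c,out − T_c,in)
T_c,out = -33.5 + 929.42/(15.8 × 2.30) = -7.9243 °C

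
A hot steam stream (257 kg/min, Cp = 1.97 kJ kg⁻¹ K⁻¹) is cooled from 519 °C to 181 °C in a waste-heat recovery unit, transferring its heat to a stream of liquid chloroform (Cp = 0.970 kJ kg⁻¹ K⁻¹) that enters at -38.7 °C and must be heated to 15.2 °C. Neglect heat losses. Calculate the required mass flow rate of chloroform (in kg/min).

Heat released by hot stream: Q = 257 × 1.97 × (519 − 181) = 171130 kJ/min
Energy balance on cold side (adiabatic exchanger): Q = ṁ_c·Cp_c·(T_c,out − T_c,in)
ṁ_c = 171130 / [0.970 × (15.2 − -38.7)] = 3273.1 kg/min

ṁ_c = 3270 kg/min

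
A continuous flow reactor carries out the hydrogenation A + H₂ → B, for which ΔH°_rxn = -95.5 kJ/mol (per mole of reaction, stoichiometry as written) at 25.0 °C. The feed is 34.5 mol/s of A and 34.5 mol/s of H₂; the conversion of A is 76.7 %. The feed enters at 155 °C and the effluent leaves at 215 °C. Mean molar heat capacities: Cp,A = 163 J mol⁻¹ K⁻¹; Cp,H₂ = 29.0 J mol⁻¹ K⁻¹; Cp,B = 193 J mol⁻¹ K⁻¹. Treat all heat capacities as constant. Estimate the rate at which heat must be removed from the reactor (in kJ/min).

Q_out = 127000 kJ/min

Extent of reaction ξ = 0.767 × 34.5 = 26.462 mol/s
Reaction term: ξ·ΔH°_rxn = 26.462 × -95.5 = -2527.1 kJ/s
Sensible, feed 155→25 °C: -861.12 kJ/s
Outlet flows (mol/s): A 8.0385, H₂ 8.0385, B 26.462
Sensible, products 25→215 °C: 1263.6 kJ/s
Q = ΔH = -2124.6 kJ/s = -2124.6 kW
Heat removed = 127480 kJ/min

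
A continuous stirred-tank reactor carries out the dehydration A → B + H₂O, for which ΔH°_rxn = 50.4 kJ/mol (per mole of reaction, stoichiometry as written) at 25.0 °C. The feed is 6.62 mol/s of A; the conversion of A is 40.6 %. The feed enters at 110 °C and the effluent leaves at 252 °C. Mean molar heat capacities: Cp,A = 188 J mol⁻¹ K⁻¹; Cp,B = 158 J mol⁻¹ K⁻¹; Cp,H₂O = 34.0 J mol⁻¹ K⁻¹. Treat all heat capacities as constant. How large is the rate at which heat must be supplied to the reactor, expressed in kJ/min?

Q_in = 18900 kJ/min

Extent of reaction ξ = 0.406 × 6.62 = 2.6877 mol/s
Reaction term: ξ·ΔH°_rxn = 2.6877 × 50.4 = 135.46 kJ/s
Sensible, feed 110→25 °C: -105.79 kJ/s
Outlet flows (mol/s): A 3.9323, B 2.6877, H₂O 2.6877
Sensible, products 25→252 °C: 284.96 kJ/s
Q = ΔH = 314.63 kJ/s = 314.63 kW
Heat supplied = 18878 kJ/min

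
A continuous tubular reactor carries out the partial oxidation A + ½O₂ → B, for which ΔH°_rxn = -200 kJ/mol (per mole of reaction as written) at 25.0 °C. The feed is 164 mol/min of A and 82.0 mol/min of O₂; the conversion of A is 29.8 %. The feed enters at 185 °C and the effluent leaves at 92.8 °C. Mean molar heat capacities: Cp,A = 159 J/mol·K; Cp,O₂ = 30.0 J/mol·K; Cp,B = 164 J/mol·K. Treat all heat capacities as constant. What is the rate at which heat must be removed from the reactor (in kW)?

Extent of reaction ξ = 0.298 × 164 = 48.872 mol/min
Reaction term: ξ·ΔH°_rxn = 48.872 × -200 = -9774.4 kJ/min
Sensible, feed 185→25 °C: -4565.8 kJ/min
Outlet flows (mol/min): A 115.13, O₂ 57.564, B 48.872
Sensible, products 25→92.8 °C: 1901.6 kJ/min
Q = ΔH = -12439 kJ/min = -207.31 kW
Heat removed = 207.31 kW

Q_out = 207 kW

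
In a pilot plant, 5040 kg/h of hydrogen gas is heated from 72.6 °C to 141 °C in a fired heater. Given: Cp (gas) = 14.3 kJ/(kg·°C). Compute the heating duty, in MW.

Q = 1.37 MW

Q = ṁ·Cp·ΔT = 5040 × 14.3 × (141 − 72.6) = 4.9297e+06 kJ/h
Converting: 4.9297e+06 / 3600 s = 1369.4 kW
Heating duty = 1.3694 MW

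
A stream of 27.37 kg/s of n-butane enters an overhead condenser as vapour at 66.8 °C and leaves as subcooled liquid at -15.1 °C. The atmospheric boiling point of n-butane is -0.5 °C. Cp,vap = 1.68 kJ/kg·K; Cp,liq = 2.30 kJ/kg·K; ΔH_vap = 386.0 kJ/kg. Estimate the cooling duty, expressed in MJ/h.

vapour 66.8→-0.5 °C: -113.06 kJ/kg
condensation at -0.5 °C: -386 kJ/kg
liquid -0.5→-15.1 °C: -33.58 kJ/kg
Δh = -113.06 + -386 + -33.58 = -532.64 kJ/kg
Q = ṁ·Δh = 27.37 kg/s × -532.64 kJ/kg = -14578 kJ/s
|Q| = 14578 kW = 52482 MJ/h

Q_c = 52500 MJ/h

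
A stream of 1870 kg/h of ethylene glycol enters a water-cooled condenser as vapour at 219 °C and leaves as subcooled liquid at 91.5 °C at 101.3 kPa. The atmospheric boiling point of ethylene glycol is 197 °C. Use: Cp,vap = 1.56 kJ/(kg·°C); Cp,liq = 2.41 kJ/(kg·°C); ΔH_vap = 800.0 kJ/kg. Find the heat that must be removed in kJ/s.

vapour 219→197 °C: -34.32 kJ/kg
condensation at 197 °C: -800 kJ/kg
liquid 197→91.5 °C: -254.26 kJ/kg
Δh = -34.32 + -800 + -254.26 = -1088.6 kJ/kg
Q = ṁ·Δh = 1870 kg/h × -1088.6 kJ/kg = -2.0356e+06 kJ/h
|Q| = 565.45 kW

Q_c = 565 kJ/s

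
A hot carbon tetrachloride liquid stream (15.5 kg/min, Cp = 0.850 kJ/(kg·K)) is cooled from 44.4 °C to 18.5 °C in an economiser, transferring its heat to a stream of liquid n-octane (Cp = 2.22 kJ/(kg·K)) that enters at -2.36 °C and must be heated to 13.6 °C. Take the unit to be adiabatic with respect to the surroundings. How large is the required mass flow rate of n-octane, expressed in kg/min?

Heat released by hot stream: Q = 15.5 × 0.850 × (44.4 − 18.5) = 341.23 kJ/min
Energy balance on cold side (adiabatic exchanger): Q = ṁ_c·Cp_c·(T_c,out − T_c,in)
ṁ_c = 341.23 / [2.22 × (13.6 − -2.36)] = 9.6308 kg/min

ṁ_c = 9.63 kg/min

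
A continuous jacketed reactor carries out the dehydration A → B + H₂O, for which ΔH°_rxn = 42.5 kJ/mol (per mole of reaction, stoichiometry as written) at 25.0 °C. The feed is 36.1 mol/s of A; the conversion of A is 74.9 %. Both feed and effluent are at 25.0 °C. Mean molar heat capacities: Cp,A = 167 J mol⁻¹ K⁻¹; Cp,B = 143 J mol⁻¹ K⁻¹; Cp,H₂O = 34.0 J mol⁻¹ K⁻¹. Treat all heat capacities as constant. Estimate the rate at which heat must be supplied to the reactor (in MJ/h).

Extent of reaction ξ = 0.749 × 36.1 = 27.039 mol/s
Reaction term: ξ·ΔH°_rxn = 27.039 × 42.5 = 1149.2 kJ/s
Q = ΔH = 1149.2 kJ/s = 1149.2 kW
Heat supplied = 4137 MJ/h

Q_in = 4140 MJ/h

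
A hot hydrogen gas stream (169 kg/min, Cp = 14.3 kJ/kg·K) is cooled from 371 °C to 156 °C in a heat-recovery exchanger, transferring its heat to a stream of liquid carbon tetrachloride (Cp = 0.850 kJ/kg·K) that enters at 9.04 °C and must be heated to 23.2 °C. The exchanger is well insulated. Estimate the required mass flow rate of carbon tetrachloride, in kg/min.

ṁ_c = 43200 kg/min

Heat released by hot stream: Q = 169 × 14.3 × (371 − 156) = 519590 kJ/min
Energy balance on cold side (adiabatic exchanger): Q = ṁ_c·Cp_c·(T_c,out − T_c,in)
ṁ_c = 519590 / [0.850 × (23.2 − 9.04)] = 43170 kg/min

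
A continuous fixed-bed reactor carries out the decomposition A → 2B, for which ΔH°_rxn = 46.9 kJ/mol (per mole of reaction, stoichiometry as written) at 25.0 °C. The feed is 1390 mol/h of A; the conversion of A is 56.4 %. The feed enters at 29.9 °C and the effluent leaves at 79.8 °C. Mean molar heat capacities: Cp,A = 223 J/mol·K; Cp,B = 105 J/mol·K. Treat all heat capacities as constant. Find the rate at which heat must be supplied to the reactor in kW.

Q_in = 14.4 kW

Extent of reaction ξ = 0.564 × 1390 = 783.96 mol/h
Reaction term: ξ·ΔH°_rxn = 783.96 × 46.9 = 36768 kJ/h
Sensible, feed 29.9→25 °C: -1518.9 kJ/h
Outlet flows (mol/h): A 606.04, B 1567.9
Sensible, products 25→79.8 °C: 16428 kJ/h
Q = ΔH = 51677 kJ/h = 14.355 kW
Heat supplied = 14.355 kW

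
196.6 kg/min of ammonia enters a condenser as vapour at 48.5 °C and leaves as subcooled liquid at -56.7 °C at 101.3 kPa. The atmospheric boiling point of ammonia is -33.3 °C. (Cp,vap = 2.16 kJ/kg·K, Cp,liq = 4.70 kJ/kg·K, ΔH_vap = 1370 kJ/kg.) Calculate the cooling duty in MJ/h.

Q_c = 19500 MJ/h

vapour 48.5→-33.3 °C: -176.69 kJ/kg
condensation at -33.3 °C: -1370 kJ/kg
liquid -33.3→-56.7 °C: -109.98 kJ/kg
Δh = -176.69 + -1370 + -109.98 = -1656.7 kJ/kg
Q = ṁ·Δh = 196.6 kg/min × -1656.7 kJ/kg = -325700 kJ/min
|Q| = 5428.3 kW = 19542 MJ/h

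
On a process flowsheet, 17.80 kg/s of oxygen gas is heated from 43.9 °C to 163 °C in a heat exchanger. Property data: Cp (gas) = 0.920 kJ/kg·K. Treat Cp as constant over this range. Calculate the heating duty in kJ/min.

Q = 117000 kJ/min

Q = ṁ·Cp·ΔT = 17.80 × 0.920 × (163 − 43.9) = 1950.4 kJ/s
Heating duty = 117020 kJ/min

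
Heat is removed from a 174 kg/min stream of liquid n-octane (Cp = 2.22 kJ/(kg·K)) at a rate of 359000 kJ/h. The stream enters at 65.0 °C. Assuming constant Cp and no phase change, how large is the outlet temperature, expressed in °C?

T_out = 49.5 °C

Q = 359000 kJ/h = 5983.3 kJ/min
ΔT = Q/(ṁ·Cp) = 5983.3/(174×2.22) = 15.49 K
T_out = 65.0 − 15.49 = 49.51 °C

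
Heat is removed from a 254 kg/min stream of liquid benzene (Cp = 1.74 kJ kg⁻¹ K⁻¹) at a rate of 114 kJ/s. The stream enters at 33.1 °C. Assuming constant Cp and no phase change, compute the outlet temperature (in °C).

Q = 114 kJ/s = 6840 kJ/min
ΔT = Q/(ṁ·Cp) = 6840/(254×1.74) = 15.477 K
T_out = 33.1 − 15.477 = 17.623 °C

T_out = 17.6 °C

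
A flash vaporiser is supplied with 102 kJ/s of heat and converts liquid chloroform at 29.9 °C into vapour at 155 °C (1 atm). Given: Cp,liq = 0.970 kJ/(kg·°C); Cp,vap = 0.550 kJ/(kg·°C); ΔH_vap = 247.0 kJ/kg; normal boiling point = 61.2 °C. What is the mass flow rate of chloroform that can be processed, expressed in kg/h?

Δh = 0.970×(61.2−29.9) + 247.0 + 0.550×(155−61.2) = 328.95 kJ/kg
Q = 102 kJ/s = 102 kJ/s = 367200 kJ/h
ṁ = Q/Δh = 367200 / 328.95 = 1116.3 kg/h

ṁ = 1120 kg/h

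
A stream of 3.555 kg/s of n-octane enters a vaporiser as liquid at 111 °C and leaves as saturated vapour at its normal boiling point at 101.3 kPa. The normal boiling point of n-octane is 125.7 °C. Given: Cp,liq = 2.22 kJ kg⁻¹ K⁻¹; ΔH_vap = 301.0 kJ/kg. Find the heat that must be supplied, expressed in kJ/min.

Q = 71200 kJ/min

liquid 111→125.7 °C: 32.634 kJ/kg
vaporisation at 125.7 °C: 301 kJ/kg
Δh = 32.634 + 301 = 333.63 kJ/kg
Q = ṁ·Δh = 3.555 kg/s × 333.63 kJ/kg = 1186.1 kJ/s
|Q| = 1186.1 kW = 71164 kJ/min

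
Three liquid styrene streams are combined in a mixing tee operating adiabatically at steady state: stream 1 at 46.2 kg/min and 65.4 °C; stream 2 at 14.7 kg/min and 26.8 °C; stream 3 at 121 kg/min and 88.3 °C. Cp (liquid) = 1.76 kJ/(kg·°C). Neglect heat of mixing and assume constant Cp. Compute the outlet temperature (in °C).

T_out = 77.5 °C

Energy balance with Q = 0: Σ ṁᵢCp,ᵢ(T_out − Tᵢ) = 0
T_out = Σ ṁᵢCp,ᵢTᵢ / Σ ṁᵢCp,ᵢ
      = 24816 / 320.14 = 77.514 °C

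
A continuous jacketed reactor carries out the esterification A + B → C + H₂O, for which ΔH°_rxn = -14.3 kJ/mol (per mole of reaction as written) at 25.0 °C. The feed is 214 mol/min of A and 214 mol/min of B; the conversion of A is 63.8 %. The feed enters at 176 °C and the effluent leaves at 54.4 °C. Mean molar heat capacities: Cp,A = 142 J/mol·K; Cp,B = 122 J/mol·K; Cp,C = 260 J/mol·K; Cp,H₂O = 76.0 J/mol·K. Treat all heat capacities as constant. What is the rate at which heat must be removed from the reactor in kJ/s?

Q_out = 142 kJ/s

Extent of reaction ξ = 0.638 × 214 = 136.53 mol/min
Reaction term: ξ·ΔH°_rxn = 136.53 × -14.3 = -1952.4 kJ/min
Sensible, feed 176→25 °C: -8530.9 kJ/min
Outlet flows (mol/min): A 77.468, B 77.468, C 136.53, H₂O 136.53
Sensible, products 25→54.4 °C: 1950 kJ/min
Q = ΔH = -8533.3 kJ/min = -142.22 kW
Heat removed = 142.22 kJ/s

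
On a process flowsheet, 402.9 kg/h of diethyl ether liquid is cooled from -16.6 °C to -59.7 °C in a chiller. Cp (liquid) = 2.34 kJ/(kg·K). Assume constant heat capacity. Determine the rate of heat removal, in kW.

Q = ṁ·Cp·ΔT = 402.9 × 2.34 × (-59.7 − -16.6) = -40634 kJ/h
Converting: 40634 / 3600 s = 11.287 kW

Q_c = 11.3 kW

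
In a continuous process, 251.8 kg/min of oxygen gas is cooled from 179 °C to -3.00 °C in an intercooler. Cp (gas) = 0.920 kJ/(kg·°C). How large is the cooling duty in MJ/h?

Q = ṁ·Cp·ΔT = 251.8 × 0.920 × (-3.00 − 179) = -42161 kJ/min
Converting: 42161 / 60 s = 702.69 kW
Cooling duty = 2529.7 MJ/h

Q_c = 2530 MJ/h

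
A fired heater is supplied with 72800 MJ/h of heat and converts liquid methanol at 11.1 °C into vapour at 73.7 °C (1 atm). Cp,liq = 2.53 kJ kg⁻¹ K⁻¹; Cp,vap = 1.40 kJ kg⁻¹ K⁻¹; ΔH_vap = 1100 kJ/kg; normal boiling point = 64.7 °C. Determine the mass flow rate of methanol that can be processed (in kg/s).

Δh = 2.53×(64.7−11.1) + 1100 + 1.40×(73.7−64.7) = 1248.2 kJ/kg
Q = 72800 MJ/h = 20222 kJ/s = 20222 kJ/s
ṁ = Q/Δh = 20222 / 1248.2 = 16.201 kg/s

ṁ = 16.2 kg/s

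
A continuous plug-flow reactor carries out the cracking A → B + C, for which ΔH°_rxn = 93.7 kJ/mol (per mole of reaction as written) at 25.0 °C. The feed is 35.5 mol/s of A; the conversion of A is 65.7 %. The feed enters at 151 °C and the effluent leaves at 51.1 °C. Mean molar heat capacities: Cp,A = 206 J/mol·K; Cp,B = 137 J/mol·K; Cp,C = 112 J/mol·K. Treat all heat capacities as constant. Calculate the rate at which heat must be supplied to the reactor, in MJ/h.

Extent of reaction ξ = 0.657 × 35.5 = 23.324 mol/s
Reaction term: ξ·ΔH°_rxn = 23.324 × 93.7 = 2185.4 kJ/s
Sensible, feed 151→25 °C: -921.44 kJ/s
Outlet flows (mol/s): A 12.176, B 23.324, C 23.324
Sensible, products 25→51.1 °C: 217.05 kJ/s
Q = ΔH = 1481 kJ/s = 1481 kW
Heat supplied = 5331.7 MJ/h

Q_in = 5330 MJ/h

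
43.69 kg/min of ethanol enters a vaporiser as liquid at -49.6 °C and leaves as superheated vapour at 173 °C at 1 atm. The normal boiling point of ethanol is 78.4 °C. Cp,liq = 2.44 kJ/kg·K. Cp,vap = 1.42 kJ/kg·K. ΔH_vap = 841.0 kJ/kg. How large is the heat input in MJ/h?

Q = 3380 MJ/h

liquid -49.6→78.4 °C: 312.32 kJ/kg
vaporisation at 78.4 °C: 841 kJ/kg
vapour 78.4→173 °C: 134.33 kJ/kg
Δh = 312.32 + 841 + 134.33 = 1287.7 kJ/kg
Q = ṁ·Δh = 43.69 kg/min × 1287.7 kJ/kg = 56258 kJ/min
|Q| = 937.63 kW = 3375.5 MJ/h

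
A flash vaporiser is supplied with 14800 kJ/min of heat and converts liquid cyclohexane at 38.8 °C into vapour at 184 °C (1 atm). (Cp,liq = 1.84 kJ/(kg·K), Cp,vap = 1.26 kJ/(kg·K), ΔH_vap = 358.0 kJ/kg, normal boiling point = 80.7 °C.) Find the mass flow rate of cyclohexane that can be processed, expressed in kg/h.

Δh = 1.84×(80.7−38.8) + 358.0 + 1.26×(184−80.7) = 565.25 kJ/kg
Q = 14800 kJ/min = 246.67 kJ/s = 888000 kJ/h
ṁ = Q/Δh = 888000 / 565.25 = 1571 kg/h

ṁ = 1570 kg/h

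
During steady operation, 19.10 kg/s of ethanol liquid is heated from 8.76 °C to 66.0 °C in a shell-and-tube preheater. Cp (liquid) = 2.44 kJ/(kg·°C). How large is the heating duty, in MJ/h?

Q = 9600 MJ/h

Q = ṁ·Cp·ΔT = 19.10 × 2.44 × (66.0 − 8.76) = 2667.6 kJ/s
Heating duty = 9603.4 MJ/h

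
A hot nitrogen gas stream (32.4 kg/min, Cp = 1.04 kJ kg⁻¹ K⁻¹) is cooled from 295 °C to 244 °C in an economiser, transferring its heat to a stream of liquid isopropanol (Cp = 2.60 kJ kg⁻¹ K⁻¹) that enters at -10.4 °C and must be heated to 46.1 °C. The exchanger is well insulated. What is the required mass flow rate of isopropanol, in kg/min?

Heat released by hot stream: Q = 32.4 × 1.04 × (295 − 244) = 1718.5 kJ/min
Energy balance on cold side (adiabatic exchanger): Q = ṁ_c·Cp_c·(T_c,out − T_c,in)
ṁ_c = 1718.5 / [2.60 × (46.1 − -10.4)] = 11.698 kg/min

ṁ_c = 11.7 kg/min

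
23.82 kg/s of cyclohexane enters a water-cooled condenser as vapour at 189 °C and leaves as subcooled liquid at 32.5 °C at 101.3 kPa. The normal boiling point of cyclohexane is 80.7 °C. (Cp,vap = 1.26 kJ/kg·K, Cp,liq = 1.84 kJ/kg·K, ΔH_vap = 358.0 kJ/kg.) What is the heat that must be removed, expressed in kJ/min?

vapour 189→80.7 °C: -136.46 kJ/kg
condensation at 80.7 °C: -358 kJ/kg
liquid 80.7→32.5 °C: -88.688 kJ/kg
Δh = -136.46 + -358 + -88.688 = -583.15 kJ/kg
Q = ṁ·Δh = 23.82 kg/s × -583.15 kJ/kg = -13891 kJ/s
|Q| = 13891 kW = 833430 kJ/min

Q_c = 833000 kJ/min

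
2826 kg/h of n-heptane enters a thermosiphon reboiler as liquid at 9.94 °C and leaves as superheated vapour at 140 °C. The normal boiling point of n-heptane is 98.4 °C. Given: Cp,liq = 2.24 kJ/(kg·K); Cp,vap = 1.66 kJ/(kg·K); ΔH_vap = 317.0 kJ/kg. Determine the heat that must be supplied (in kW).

Q = 459 kW

liquid 9.94→98.4 °C: 198.15 kJ/kg
vaporisation at 98.4 °C: 317 kJ/kg
vapour 98.4→140 °C: 69.056 kJ/kg
Δh = 198.15 + 317 + 69.056 = 584.21 kJ/kg
Q = ṁ·Δh = 2826 kg/h × 584.21 kJ/kg = 1.651e+06 kJ/h
|Q| = 458.6 kW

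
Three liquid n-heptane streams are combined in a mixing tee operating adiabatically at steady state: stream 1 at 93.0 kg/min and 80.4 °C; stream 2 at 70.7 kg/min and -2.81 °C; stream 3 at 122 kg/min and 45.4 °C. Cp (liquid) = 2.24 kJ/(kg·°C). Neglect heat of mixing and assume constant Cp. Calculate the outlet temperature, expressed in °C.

T_out = 44.9 °C

Adiabatic, steady state ⇒ Σ ṁᵢCp,ᵢ(T_out − Tᵢ) = 0
T_out = Σ ṁᵢCp,ᵢTᵢ / Σ ṁᵢCp,ᵢ
      = 28711 / 639.97 = 44.863 °C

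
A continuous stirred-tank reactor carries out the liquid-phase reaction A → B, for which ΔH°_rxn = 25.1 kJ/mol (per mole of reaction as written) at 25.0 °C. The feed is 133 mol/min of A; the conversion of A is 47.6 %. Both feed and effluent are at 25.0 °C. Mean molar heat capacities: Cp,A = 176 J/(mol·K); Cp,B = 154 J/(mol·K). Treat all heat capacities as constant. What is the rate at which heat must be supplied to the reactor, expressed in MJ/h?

Q_in = 95.3 MJ/h

Extent of reaction ξ = 0.476 × 133 = 63.308 mol/min
Reaction term: ξ·ΔH°_rxn = 63.308 × 25.1 = 1589 kJ/min
Q = ΔH = 1589 kJ/min = 26.484 kW
Heat supplied = 95.342 MJ/h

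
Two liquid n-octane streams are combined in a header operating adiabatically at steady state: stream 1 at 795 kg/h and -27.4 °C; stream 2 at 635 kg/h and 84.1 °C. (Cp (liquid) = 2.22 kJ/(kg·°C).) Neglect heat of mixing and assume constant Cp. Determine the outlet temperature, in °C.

T_out = 22.1 °C

No heat crosses the boundary, so H_out = H_in.
Σ ṁᵢCp,ᵢTᵢ = 795×2.22×-27.4 + 635×2.22×84.1 = 70198
Σ ṁᵢCp,ᵢ = 795×2.22 + 635×2.22 = 3174.6
T_out = 70198 / 3174.6 = 22.112 °C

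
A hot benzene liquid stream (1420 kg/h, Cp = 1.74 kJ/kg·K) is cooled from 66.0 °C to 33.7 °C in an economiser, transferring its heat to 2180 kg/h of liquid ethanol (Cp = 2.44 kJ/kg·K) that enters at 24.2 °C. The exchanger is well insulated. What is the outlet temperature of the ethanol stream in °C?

T_c,out = 39.2 °C

Heat released by hot stream: Q = 1420 × 1.74 × (66.0 − 33.7) = 79807 kJ/h
Energy balance on cold side (adiabatic exchanger): Q = ṁ_c·Cp_c·(T_c,out − T_c,in)
T_c,out = 24.2 + 79807/(2180 × 2.44) = 39.204 °C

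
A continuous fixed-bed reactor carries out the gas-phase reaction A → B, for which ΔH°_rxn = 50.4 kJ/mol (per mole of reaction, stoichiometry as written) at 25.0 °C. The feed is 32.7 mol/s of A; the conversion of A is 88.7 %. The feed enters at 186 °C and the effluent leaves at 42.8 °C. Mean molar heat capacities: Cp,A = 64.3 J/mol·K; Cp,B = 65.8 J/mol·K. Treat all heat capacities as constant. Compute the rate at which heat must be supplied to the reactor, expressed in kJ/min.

Extent of reaction ξ = 0.887 × 32.7 = 29.005 mol/s
Reaction term: ξ·ΔH°_rxn = 29.005 × 50.4 = 1461.8 kJ/s
Sensible, feed 186→25 °C: -338.52 kJ/s
Outlet flows (mol/s): A 3.6951, B 29.005
Sensible, products 25→42.8 °C: 38.201 kJ/s
Q = ΔH = 1161.5 kJ/s = 1161.5 kW
Heat supplied = 69692 kJ/min

Q_in = 69700 kJ/min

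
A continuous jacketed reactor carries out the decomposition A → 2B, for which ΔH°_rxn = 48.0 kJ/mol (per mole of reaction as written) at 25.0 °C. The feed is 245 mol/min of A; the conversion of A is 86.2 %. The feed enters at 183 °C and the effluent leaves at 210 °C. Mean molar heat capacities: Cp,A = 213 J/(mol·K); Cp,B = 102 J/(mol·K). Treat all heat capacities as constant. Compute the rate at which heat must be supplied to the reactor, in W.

Extent of reaction ξ = 0.862 × 245 = 211.19 mol/min
Reaction term: ξ·ΔH°_rxn = 211.19 × 48.0 = 10137 kJ/min
Sensible, feed 183→25 °C: -8245.2 kJ/min
Outlet flows (mol/min): A 33.81, B 422.38
Sensible, products 25→210 °C: 9302.6 kJ/min
Q = ΔH = 11194 kJ/min = 186.57 kW
Heat supplied = 186570 W

Q_in = 187000 W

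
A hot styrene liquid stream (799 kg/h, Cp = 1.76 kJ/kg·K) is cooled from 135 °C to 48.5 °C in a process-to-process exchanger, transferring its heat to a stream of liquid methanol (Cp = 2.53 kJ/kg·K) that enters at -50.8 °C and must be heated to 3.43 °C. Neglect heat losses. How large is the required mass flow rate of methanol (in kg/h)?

Heat released by hot stream: Q = 799 × 1.76 × (135 − 48.5) = 121640 kJ/h
Energy balance on cold side (adiabatic exchanger): Q = ṁ_c·Cp_c·(T_c,out − T_c,in)
ṁ_c = 121640 / [2.53 × (3.43 − -50.8)] = 886.57 kg/h

ṁ_c = 887 kg/h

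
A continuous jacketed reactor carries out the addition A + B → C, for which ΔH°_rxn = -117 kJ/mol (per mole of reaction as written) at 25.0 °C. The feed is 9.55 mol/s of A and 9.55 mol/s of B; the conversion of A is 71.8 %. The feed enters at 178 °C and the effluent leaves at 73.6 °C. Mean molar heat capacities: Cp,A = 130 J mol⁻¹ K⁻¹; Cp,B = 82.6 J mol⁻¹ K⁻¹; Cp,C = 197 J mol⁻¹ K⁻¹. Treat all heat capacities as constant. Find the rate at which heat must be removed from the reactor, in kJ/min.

Extent of reaction ξ = 0.718 × 9.55 = 6.8569 mol/s
Reaction term: ξ·ΔH°_rxn = 6.8569 × -117 = -802.26 kJ/s
Sensible, feed 178→25 °C: -310.64 kJ/s
Outlet flows (mol/s): A 2.6931, B 2.6931, C 6.8569
Sensible, products 25→73.6 °C: 93.475 kJ/s
Q = ΔH = -1019.4 kJ/s = -1019.4 kW
Heat removed = 61165 kJ/min

Q_out = 61200 kJ/min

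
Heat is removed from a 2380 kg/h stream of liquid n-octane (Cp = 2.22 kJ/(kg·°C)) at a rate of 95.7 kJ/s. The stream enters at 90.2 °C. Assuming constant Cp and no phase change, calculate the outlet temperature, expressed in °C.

Q = 95.7 kJ/s = 344520 kJ/h
ΔT = Q/(ṁ·Cp) = 344520/(2380×2.22) = 65.206 K
T_out = 90.2 − 65.206 = 24.994 °C

T_out = 25.0 °C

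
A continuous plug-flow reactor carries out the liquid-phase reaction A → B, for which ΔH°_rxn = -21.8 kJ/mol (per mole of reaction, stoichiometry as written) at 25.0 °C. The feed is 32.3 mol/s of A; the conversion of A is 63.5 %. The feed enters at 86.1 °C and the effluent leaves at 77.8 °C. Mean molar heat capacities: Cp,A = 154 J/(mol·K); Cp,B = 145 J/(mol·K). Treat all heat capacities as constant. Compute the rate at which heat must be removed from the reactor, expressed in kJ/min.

Extent of reaction ξ = 0.635 × 32.3 = 20.51 mol/s
Reaction term: ξ·ΔH°_rxn = 20.51 × -21.8 = -447.13 kJ/s
Sensible, feed 86.1→25 °C: -303.92 kJ/s
Outlet flows (mol/s): A 11.79, B 20.51
Sensible, products 25→77.8 °C: 252.89 kJ/s
Q = ΔH = -498.16 kJ/s = -498.16 kW
Heat removed = 29890 kJ/min

Q_out = 29900 kJ/min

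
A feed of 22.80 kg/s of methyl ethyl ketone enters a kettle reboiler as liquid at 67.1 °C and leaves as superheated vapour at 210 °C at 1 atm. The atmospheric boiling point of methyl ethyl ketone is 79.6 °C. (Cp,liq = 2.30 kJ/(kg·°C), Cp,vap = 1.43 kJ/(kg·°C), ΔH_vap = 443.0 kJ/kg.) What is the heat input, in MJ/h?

Q = 54000 MJ/h

liquid 67.1→79.6 °C: 28.75 kJ/kg
vaporisation at 79.6 °C: 443 kJ/kg
vapour 79.6→210 °C: 186.47 kJ/kg
Δh = 28.75 + 443 + 186.47 = 658.22 kJ/kg
Q = ṁ·Δh = 22.80 kg/s × 658.22 kJ/kg = 15007 kJ/s
|Q| = 15007 kW = 54027 MJ/h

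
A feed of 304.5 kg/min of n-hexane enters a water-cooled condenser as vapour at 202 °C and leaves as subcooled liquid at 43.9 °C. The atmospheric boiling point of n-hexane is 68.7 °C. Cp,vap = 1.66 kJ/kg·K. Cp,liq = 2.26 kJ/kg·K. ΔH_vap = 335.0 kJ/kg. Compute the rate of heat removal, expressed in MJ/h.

Q_c = 11200 MJ/h

vapour 202→68.7 °C: -221.28 kJ/kg
condensation at 68.7 °C: -335 kJ/kg
liquid 68.7→43.9 °C: -56.048 kJ/kg
Δh = -221.28 + -335 + -56.048 = -612.33 kJ/kg
Q = ṁ·Δh = 304.5 kg/min × -612.33 kJ/kg = -186450 kJ/min
|Q| = 3107.6 kW = 11187 MJ/h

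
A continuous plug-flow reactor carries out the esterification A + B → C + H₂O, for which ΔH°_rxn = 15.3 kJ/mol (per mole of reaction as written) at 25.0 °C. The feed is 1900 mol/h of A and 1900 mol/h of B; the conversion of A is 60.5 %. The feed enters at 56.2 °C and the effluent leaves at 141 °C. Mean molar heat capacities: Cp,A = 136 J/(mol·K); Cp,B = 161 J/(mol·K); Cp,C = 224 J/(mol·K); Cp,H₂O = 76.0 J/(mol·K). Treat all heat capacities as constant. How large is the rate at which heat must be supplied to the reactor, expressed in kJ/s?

Q_in = 18.3 kJ/s

Extent of reaction ξ = 0.605 × 1900 = 1149.5 mol/h
Reaction term: ξ·ΔH°_rxn = 1149.5 × 15.3 = 17587 kJ/h
Sensible, feed 56.2→25 °C: -17606 kJ/h
Outlet flows (mol/h): A 750.5, B 750.5, C 1149.5, H₂O 1149.5
Sensible, products 25→141 °C: 65859 kJ/h
Q = ΔH = 65840 kJ/h = 18.289 kW
Heat supplied = 18.289 kJ/s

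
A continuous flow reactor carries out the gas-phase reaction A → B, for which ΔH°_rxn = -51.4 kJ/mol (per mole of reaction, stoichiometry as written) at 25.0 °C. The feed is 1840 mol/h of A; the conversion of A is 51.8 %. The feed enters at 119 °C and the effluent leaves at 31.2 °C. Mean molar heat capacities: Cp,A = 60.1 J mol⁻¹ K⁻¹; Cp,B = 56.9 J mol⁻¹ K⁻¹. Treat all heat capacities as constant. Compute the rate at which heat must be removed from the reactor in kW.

Extent of reaction ξ = 0.518 × 1840 = 953.12 mol/h
Reaction term: ξ·ΔH°_rxn = 953.12 × -51.4 = -48990 kJ/h
Sensible, feed 119→25 °C: -10395 kJ/h
Outlet flows (mol/h): A 886.88, B 953.12
Sensible, products 25→31.2 °C: 666.71 kJ/h
Q = ΔH = -58719 kJ/h = -16.311 kW
Heat removed = 16.311 kW

Q_out = 16.3 kW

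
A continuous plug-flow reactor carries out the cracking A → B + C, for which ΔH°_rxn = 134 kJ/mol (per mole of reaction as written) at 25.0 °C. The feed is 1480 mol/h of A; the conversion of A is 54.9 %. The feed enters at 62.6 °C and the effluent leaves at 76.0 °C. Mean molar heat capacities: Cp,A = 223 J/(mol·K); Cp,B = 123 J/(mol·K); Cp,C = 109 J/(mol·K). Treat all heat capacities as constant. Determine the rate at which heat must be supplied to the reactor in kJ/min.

Extent of reaction ξ = 0.549 × 1480 = 812.52 mol/h
Reaction term: ξ·ΔH°_rxn = 812.52 × 134 = 108880 kJ/h
Sensible, feed 62.6→25 °C: -12410 kJ/h
Outlet flows (mol/h): A 667.48, B 812.52, C 812.52
Sensible, products 25→76.0 °C: 17205 kJ/h
Q = ΔH = 113670 kJ/h = 31.576 kW
Heat supplied = 1894.6 kJ/min

Q_in = 1890 kJ/min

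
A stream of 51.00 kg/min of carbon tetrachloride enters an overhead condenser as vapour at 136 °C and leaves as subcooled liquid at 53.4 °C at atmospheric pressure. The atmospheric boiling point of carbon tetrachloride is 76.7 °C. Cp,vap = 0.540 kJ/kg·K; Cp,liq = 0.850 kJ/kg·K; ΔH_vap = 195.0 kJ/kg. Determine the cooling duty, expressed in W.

Q_c = 210000 W

vapour 136→76.7 °C: -32.022 kJ/kg
condensation at 76.7 °C: -195 kJ/kg
liquid 76.7→53.4 °C: -19.805 kJ/kg
Δh = -32.022 + -195 + -19.805 = -246.83 kJ/kg
Q = ṁ·Δh = 51.00 kg/min × -246.83 kJ/kg = -12588 kJ/min
|Q| = 209.8 kW = 209800 W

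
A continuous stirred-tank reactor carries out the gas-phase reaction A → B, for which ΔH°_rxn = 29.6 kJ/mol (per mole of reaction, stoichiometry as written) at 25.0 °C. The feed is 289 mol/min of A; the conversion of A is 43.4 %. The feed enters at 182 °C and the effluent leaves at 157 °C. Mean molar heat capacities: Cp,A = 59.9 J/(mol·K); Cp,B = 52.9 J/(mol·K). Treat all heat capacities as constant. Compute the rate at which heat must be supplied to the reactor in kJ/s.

Q_in = 52.7 kJ/s

Extent of reaction ξ = 0.434 × 289 = 125.43 mol/min
Reaction term: ξ·ΔH°_rxn = 125.43 × 29.6 = 3712.6 kJ/min
Sensible, feed 182→25 °C: -2717.8 kJ/min
Outlet flows (mol/min): A 163.57, B 125.43
Sensible, products 25→157 °C: 2169.2 kJ/min
Q = ΔH = 3163.9 kJ/min = 52.732 kW
Heat supplied = 52.732 kJ/s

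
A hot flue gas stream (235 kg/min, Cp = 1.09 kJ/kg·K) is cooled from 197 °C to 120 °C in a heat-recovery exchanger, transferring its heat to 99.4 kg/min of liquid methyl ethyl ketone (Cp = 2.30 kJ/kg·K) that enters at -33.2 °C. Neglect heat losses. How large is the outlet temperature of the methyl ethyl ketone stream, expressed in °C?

T_c,out = 53.1 °C

Heat released by hot stream: Q = 235 × 1.09 × (197 − 120) = 19724 kJ/min
Energy balance on cold side (adiabatic exchanger): Q = ṁ_c·Cp_c·(T_c,out − T_c,in)
T_c,out = -33.2 + 19724/(99.4 × 2.30) = 53.072 °C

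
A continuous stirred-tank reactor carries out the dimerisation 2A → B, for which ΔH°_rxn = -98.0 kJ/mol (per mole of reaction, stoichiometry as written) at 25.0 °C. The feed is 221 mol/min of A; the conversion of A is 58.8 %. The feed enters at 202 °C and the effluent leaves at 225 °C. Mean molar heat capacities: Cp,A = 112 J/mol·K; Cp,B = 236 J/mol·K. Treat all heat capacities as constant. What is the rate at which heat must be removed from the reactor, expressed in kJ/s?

Q_out = 94.0 kJ/s

Extent of reaction ξ = 0.588 × 221 / 2 = 64.974 mol/min
Reaction term: ξ·ΔH°_rxn = 64.974 × -98.0 = -6367.5 kJ/min
Sensible, feed 202→25 °C: -4381.1 kJ/min
Outlet flows (mol/min): A 91.052, B 64.974
Sensible, products 25→225 °C: 5106.3 kJ/min
Q = ΔH = -5642.2 kJ/min = -94.037 kW
Heat removed = 94.037 kJ/s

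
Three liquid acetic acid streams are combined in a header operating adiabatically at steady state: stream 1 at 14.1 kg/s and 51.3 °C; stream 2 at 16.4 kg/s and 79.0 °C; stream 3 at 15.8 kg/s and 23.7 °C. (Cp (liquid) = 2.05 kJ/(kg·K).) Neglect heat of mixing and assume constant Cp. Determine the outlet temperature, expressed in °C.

Adiabatic, steady state ⇒ Σ ṁᵢCp,ᵢ(T_out − Tᵢ) = 0
Σ ṁᵢCp,ᵢTᵢ = 14.1×2.05×51.3 + 16.4×2.05×79.0 + 15.8×2.05×23.7 = 4906.4
Σ ṁᵢCp,ᵢ = 14.1×2.05 + 16.4×2.05 + 15.8×2.05 = 94.915
T_out = 4906.4 / 94.915 = 51.693 °C

T_out = 51.7 °C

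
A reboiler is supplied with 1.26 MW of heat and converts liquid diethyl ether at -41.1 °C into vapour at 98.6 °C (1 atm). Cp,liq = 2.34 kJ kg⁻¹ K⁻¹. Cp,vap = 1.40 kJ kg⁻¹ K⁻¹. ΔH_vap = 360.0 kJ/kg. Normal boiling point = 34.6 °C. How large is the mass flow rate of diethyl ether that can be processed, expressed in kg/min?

ṁ = 121 kg/min

Δh = 2.34×(34.6−-41.1) + 360.0 + 1.40×(98.6−34.6) = 626.74 kJ/kg
Q = 1.26 MW = 1260 kJ/s = 75600 kJ/min
ṁ = Q/Δh = 75600 / 626.74 = 120.62 kg/min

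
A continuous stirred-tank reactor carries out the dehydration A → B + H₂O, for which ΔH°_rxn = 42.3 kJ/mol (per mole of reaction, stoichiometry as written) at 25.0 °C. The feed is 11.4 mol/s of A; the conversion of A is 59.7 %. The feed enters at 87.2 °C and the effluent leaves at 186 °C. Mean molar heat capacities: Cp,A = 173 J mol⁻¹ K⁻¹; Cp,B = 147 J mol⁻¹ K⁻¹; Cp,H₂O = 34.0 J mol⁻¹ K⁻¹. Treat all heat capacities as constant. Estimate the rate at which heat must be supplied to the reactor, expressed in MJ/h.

Q_in = 1770 MJ/h

Extent of reaction ξ = 0.597 × 11.4 = 6.8058 mol/s
Reaction term: ξ·ΔH°_rxn = 6.8058 × 42.3 = 287.89 kJ/s
Sensible, feed 87.2→25 °C: -122.67 kJ/s
Outlet flows (mol/s): A 4.5942, B 6.8058, H₂O 6.8058
Sensible, products 25→186 °C: 326.29 kJ/s
Q = ΔH = 491.5 kJ/s = 491.5 kW
Heat supplied = 1769.4 MJ/h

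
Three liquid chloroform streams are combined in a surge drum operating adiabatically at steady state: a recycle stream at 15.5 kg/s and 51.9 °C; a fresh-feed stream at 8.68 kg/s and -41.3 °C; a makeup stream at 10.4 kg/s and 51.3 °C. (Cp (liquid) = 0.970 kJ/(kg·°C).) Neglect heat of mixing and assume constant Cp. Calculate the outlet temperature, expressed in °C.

No heat crosses the boundary, so H_out = H_in.
T_out = Σ ṁᵢCp,ᵢTᵢ / Σ ṁᵢCp,ᵢ
      = 950.1 / 33.543 = 28.325 °C

T_out = 28.3 °C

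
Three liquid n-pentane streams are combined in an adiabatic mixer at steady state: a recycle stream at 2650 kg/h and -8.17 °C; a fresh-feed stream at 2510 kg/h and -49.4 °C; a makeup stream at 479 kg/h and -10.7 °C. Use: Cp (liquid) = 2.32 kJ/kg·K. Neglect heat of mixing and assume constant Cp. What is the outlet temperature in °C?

T_out = -26.7 °C

Adiabatic, steady state ⇒ Σ ṁᵢCp,ᵢ(T_out − Tᵢ) = 0
T_out = Σ ṁᵢCp,ᵢTᵢ / Σ ṁᵢCp,ᵢ
      = -349790 / 13082 = -26.737 °C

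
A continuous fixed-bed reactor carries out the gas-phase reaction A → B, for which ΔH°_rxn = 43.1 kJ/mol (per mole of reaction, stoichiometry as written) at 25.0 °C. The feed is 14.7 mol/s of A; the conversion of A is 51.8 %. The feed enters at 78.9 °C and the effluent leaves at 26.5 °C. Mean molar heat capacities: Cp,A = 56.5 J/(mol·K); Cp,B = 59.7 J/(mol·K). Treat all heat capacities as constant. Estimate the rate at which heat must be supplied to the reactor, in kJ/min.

Extent of reaction ξ = 0.518 × 14.7 = 7.6146 mol/s
Reaction term: ξ·ΔH°_rxn = 7.6146 × 43.1 = 328.19 kJ/s
Sensible, feed 78.9→25 °C: -44.767 kJ/s
Outlet flows (mol/s): A 7.0854, B 7.6146
Sensible, products 25→26.5 °C: 1.2824 kJ/s
Q = ΔH = 284.7 kJ/s = 284.7 kW
Heat supplied = 17082 kJ/min

Q_in = 17100 kJ/min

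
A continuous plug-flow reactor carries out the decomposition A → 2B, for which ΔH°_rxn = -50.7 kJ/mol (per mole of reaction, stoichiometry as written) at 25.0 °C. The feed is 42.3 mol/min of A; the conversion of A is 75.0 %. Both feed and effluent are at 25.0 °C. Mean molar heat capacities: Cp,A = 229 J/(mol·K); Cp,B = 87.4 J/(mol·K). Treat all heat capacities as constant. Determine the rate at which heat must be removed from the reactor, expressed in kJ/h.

Q_out = 96500 kJ/h

Extent of reaction ξ = 0.750 × 42.3 = 31.725 mol/min
Reaction term: ξ·ΔH°_rxn = 31.725 × -50.7 = -1608.5 kJ/min
Q = ΔH = -1608.5 kJ/min = -26.808 kW
Heat removed = 96507 kJ/h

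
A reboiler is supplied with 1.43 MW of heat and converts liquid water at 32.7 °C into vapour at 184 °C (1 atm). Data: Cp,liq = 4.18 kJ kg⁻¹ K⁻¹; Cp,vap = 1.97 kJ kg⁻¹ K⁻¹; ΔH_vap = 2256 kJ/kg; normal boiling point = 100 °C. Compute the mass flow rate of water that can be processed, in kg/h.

ṁ = 1900 kg/h

Δh = 4.18×(100−32.7) + 2256 + 1.97×(184−100) = 2702.8 kJ/kg
Q = 1.43 MW = 1430 kJ/s = 5.148e+06 kJ/h
ṁ = Q/Δh = 5.148e+06 / 2702.8 = 1904.7 kg/h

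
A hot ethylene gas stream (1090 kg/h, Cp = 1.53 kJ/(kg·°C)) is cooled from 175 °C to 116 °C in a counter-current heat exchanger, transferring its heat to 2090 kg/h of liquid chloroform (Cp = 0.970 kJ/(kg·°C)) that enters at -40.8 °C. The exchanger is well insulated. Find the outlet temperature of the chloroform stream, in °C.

T_c,out = 7.73 °C

Heat released by hot stream: Q = 1090 × 1.53 × (175 − 116) = 98394 kJ/h
Energy balance on cold side (adiabatic exchanger): Q = ṁ_c·Cp_c·(T_c,out − T_c,in)
T_c,out = -40.8 + 98394/(2090 × 0.970) = 7.7347 °C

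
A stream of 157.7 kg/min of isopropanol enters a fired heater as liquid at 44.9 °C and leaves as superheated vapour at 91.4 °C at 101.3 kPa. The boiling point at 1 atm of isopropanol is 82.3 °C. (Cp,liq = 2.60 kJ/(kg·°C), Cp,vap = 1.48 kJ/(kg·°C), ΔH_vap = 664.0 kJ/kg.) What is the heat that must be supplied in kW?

liquid 44.9→82.3 °C: 97.24 kJ/kg
vaporisation at 82.3 °C: 664 kJ/kg
vapour 82.3→91.4 °C: 13.468 kJ/kg
Δh = 97.24 + 664 + 13.468 = 774.71 kJ/kg
Q = ṁ·Δh = 157.7 kg/min × 774.71 kJ/kg = 122170 kJ/min
|Q| = 2036.2 kW

Q = 2040 kW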